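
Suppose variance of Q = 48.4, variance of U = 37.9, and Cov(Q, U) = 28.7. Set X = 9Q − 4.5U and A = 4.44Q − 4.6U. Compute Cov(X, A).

By bilinearity, Cov(X, A) = ac·variance of Q + bd·variance of U + (ad+bc)·Cov(Q, U), with a=9, b=-4.5, c=4.44, d=-4.6.
ac·variance of Q = 9·4.44·48.4 = 1934.064
bd·variance of U = (-4.5)·(-4.6)·37.9 = 784.53
(ad+bc)·Cov(Q, U) = (-61.38)·28.7 = -1761.606
Cov(X, A) = 1934.064 + 784.53 + (-1761.606) = 956.988.

Cov(X, A) = 956.988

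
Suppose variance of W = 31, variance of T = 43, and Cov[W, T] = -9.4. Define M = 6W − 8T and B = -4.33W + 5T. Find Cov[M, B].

By bilinearity, Cov[M, B] = ac·variance of W + bd·variance of T + (ad+bc)·Cov[W, T], with a=6, b=-8, c=-4.33, d=5.
ac·variance of W = 6·(-4.33)·31 = -805.38
bd·variance of T = (-8)·5·43 = -1720
(ad+bc)·Cov[W, T] = (64.64)·(-9.4) = -607.616
Cov[M, B] = -805.38 + (-1720) + (-607.616) = -3132.996.

Cov[M, B] = -3132.996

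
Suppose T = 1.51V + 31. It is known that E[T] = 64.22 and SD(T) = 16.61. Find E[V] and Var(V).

From T = 1.51V + 31: E[T] = a·E[V] + b, so E[V] = (E[T] − b)/a = (64.22 − 31)/1.51 = 22.
Var(T) = 16.61² = 275.8921.
Var(T) = a²·Var(V), so Var(V) = 275.8921/1.51² = 121.

E[V] = 22, Var(V) = 121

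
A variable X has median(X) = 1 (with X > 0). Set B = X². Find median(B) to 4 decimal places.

X² is monotone on this domain, so median(B) = square(1) = 1.

median(B) = 1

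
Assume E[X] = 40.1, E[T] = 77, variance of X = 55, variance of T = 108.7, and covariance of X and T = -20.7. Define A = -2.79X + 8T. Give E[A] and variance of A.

E[A] = 504.121, variance of A = 8308.9735

E[A] = (-2.79)·E[X] + 8·E[T] = (-2.79)·40.1 + 8·77 = 504.121.
variance of A = a²·variance of X + b²·variance of T + 2ab·covariance of X and T with a = -2.79, b = 8.
= (-2.79)²·55 + 8²·108.7 + 2·(-2.79)·8·(-20.7)
= 428.1255 + 6956.8 + 924.048 = 8308.9735.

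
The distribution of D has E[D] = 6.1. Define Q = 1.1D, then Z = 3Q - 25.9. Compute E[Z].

E[Z] = -5.77

E[Q] = 1.1·6.1 = 6.71.
E[Z] = 3·6.71 + (-25.9) = -5.77.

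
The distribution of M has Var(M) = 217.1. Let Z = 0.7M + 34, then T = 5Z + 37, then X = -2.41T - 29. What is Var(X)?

Var(X) = 15446.4967475

Var(Z) = 0.7²·217.1 = 106.379.
Var(T) = 5²·106.379 = 2659.475.
Var(X) = (-2.41)²·2659.475 = 15446.4967475.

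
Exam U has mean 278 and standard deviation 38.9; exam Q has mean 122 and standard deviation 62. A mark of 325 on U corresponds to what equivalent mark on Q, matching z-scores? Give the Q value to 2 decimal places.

z = (325 − 278)/38.9 ≈ 1.2082.
Q = 122 + z·62 = 122 + (325 − 278)·62/38.9 ≈ 196.91.

Q = 196.91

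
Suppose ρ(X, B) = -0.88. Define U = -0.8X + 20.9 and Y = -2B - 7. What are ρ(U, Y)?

ρ(U, Y) = -0.88

Linear rescalings preserve correlation up to sign; here the slopes -0.8 and -2 have the same sign, so ρ(U, Y) = ρ(X, B) = -0.88.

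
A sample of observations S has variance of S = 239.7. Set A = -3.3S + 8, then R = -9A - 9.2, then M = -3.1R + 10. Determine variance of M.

variance of M = 2031909.31053

variance of A = (-3.3)²·239.7 = 2610.333.
variance of R = (-9)²·2610.333 = 211436.973.
variance of M = (-3.1)²·211436.973 = 2031909.31053.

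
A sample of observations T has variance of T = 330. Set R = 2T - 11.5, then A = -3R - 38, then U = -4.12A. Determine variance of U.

variance of R = 2²·330 = 1320.
variance of A = (-3)²·1320 = 11880.
variance of U = (-4.12)²·11880 = 201655.872.

variance of U = 201655.872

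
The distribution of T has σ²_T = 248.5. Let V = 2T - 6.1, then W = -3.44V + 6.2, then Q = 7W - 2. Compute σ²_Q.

σ²_V = 2²·248.5 = 994.
σ²_W = (-3.44)²·994 = 11762.5984.
σ²_Q = 7²·11762.5984 = 576367.3216.

σ²_Q = 576367.3216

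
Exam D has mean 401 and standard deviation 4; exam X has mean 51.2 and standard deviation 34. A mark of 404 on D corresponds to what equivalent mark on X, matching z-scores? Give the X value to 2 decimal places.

X = 76.70

z = (404 − 401)/4 = 0.75.
X = 51.2 + z·34 = 51.2 + (404 − 401)·34/4 = 76.70.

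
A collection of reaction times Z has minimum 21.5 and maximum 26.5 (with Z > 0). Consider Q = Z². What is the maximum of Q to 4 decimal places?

Z² is increasing on this domain, so max(Q) comes from max(Z) = 26.5: max(Q) = square(26.5) = 702.25.

max(Q) = 702.25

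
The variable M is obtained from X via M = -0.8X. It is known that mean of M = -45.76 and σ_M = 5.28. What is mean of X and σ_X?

mean of X = 57.2, σ_X = 6.6

From M = -0.8X: mean of M = a·mean of X + b, so mean of X = (mean of M − b)/a = (-45.76 − 0)/(-0.8) = 57.2.
σ_M = |a|·σ_X, so σ_X = 5.28/|-0.8| = 6.6.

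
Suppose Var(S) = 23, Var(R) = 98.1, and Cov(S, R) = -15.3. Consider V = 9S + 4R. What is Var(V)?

Var(V) = a²·Var(S) + b²·Var(R) + 2ab·Cov(S, R) with a = 9, b = 4.
= 9²·23 + 4²·98.1 + 2·9·4·(-15.3)
= 1863 + 1569.6 + (-1101.6) = 2331.

Var(V) = 2331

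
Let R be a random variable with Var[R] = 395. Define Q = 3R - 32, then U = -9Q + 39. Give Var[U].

Var[U] = 287955

Var[Q] = 3²·395 = 3555.
Var[U] = (-9)²·3555 = 287955.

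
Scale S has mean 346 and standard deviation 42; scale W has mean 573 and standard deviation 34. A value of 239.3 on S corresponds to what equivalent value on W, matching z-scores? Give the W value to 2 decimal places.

z = (239.3 − 346)/42 ≈ -2.5405.
W = 573 + z·34 = 573 + (239.3 − 346)·34/42 ≈ 486.62.

W = 486.62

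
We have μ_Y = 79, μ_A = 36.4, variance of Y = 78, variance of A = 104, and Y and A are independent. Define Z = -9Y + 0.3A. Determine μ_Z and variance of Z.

μ_Z = -700.08, variance of Z = 6327.36

μ_Z = (-9)·μ_Y + 0.3·μ_A = (-9)·79 + 0.3·36.4 = -700.08.
variance of Z = a²·variance of Y + b²·variance of A + 2ab·Cov[Y, A] with a = -9, b = 0.3.
Independence gives Cov[Y, A] = 0.
= (-9)²·78 + 0.3²·104 + 2·(-9)·0.3·0
= 6318 + 9.36 + 0 = 6327.36.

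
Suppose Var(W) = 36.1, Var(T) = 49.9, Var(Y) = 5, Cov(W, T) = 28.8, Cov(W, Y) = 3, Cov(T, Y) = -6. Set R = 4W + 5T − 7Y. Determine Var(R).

Var(R) = a²·Var(W) + b²·Var(T) + c²·Var(Y) + 2ab·Cov(W, T) + 2ac·Cov(W, Y) + 2bc·Cov(T, Y), with a = 4, b = 5, c = -7.
= 577.6 + 1247.5 + 245 + 1152 + (-168) + 420
= 3474.1.

Var(R) = 3474.1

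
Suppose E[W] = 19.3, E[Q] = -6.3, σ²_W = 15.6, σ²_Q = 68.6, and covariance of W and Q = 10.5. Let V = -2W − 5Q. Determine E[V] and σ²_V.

E[V] = (-2)·E[W] + (-5)·E[Q] = (-2)·19.3 + (-5)·(-6.3) = -7.1.
σ²_V = a²·σ²_W + b²·σ²_Q + 2ab·covariance of W and Q with a = -2, b = -5.
= (-2)²·15.6 + (-5)²·68.6 + 2·(-2)·(-5)·10.5
= 62.4 + 1715 + 210 = 1987.4.

E[V] = -7.1, σ²_V = 1987.4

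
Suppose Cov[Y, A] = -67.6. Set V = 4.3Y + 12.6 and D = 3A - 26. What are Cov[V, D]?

Cov[V, D] = -872.04

Cov[V, D] = a·c·Cov[Y, A] = 4.3·3·(-67.6) = -872.04. Additive constants drop out.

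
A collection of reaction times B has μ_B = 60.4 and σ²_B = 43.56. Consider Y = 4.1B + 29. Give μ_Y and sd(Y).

μ_Y = 276.64, sd(Y) = 27.06

Y = 4.1B + 29 is linear with a = 4.1, b = 29.
μ_Y = a·μ_B + b = 4.1·60.4 + 29 = 276.64.
sd(B) = √43.56 = 6.6.
sd(Y) = |a|·sd(B) = |4.1|·6.6 = 27.06.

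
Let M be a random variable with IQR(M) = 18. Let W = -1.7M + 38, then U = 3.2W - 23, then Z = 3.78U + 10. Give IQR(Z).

IQR(W) = |-1.7|·18 = 30.6.
IQR(U) = |3.2|·30.6 = 97.92.
IQR(Z) = |3.78|·97.92 = 370.1376.

IQR(Z) = 370.1376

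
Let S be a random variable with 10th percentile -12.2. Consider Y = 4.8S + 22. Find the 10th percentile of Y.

10th percentile of Y = -36.56

Since a = 4.8 > 0 the transformation is increasing, so the 10th percentile of Y = a·(P_{10} of S) + b = 4.8·(-12.2) + 22 = -36.56.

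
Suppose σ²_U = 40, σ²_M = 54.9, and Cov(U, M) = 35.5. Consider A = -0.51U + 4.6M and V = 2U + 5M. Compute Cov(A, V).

Cov(A, V) = 1457.975

By bilinearity, Cov(A, V) = ac·σ²_U + bd·σ²_M + (ad+bc)·Cov(U, M), with a=-0.51, b=4.6, c=2, d=5.
ac·σ²_U = (-0.51)·2·40 = -40.8
bd·σ²_M = 4.6·5·54.9 = 1262.7
(ad+bc)·Cov(U, M) = (6.65)·35.5 = 236.075
Cov(A, V) = -40.8 + 1262.7 + 236.075 = 1457.975.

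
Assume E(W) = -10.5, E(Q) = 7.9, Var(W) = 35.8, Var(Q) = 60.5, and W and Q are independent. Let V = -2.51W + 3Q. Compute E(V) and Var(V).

E(V) = 50.055, Var(V) = 770.04358

E(V) = (-2.51)·E(W) + 3·E(Q) = (-2.51)·(-10.5) + 3·7.9 = 50.055.
Var(V) = a²·Var(W) + b²·Var(Q) + 2ab·Cov(W, Q) with a = -2.51, b = 3.
Independence gives Cov(W, Q) = 0.
= (-2.51)²·35.8 + 3²·60.5 + 2·(-2.51)·3·0
= 225.54358 + 544.5 + 0 = 770.04358.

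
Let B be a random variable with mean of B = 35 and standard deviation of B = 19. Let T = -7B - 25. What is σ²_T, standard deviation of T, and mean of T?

σ²_T = 17689, standard deviation of T = 133, mean of T = -270

T = -7B - 25 is linear with a = -7, b = -25.
σ²_B = 19² = 361.
σ²_T = a²·σ²_B = (-7)²·361 = 17689 (the additive constant -25 does not affect variance).
standard deviation of T = |a|·standard deviation of B = |-7|·19 = 133.
mean of T = a·mean of B + b = (-7)·35 + (-25) = -270.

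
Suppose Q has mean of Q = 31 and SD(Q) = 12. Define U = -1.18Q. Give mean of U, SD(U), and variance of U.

U = -1.18Q is linear with a = -1.18, b = 0.
mean of U = a·mean of Q + b = (-1.18)·31 = -36.58.
SD(U) = |a|·SD(Q) = |-1.18|·12 = 14.16.
variance of Q = 12² = 144.
variance of U = a²·variance of Q = (-1.18)²·144 = 200.5056.

mean of U = -36.58, SD(U) = 14.16, variance of U = 200.5056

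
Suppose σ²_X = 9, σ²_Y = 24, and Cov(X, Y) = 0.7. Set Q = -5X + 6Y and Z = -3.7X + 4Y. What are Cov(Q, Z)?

Cov(Q, Z) = 712.96

By bilinearity, Cov(Q, Z) = ac·σ²_X + bd·σ²_Y + (ad+bc)·Cov(X, Y), with a=-5, b=6, c=-3.7, d=4.
ac·σ²_X = (-5)·(-3.7)·9 = 166.5
bd·σ²_Y = 6·4·24 = 576
(ad+bc)·Cov(X, Y) = (-42.2)·0.7 = -29.54
Cov(Q, Z) = 166.5 + 576 + (-29.54) = 712.96.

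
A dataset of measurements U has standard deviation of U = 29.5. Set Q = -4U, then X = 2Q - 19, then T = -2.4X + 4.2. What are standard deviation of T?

standard deviation of Q = |-4|·29.5 = 118.
standard deviation of X = |2|·118 = 236.
standard deviation of T = |-2.4|·236 = 566.4.

standard deviation of T = 566.4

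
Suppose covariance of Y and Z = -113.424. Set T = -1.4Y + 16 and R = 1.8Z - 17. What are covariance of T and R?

covariance of T and R = a·c·covariance of Y and Z = (-1.4)·1.8·(-113.424) = 285.82848. Additive constants drop out.

covariance of T and R = 285.82848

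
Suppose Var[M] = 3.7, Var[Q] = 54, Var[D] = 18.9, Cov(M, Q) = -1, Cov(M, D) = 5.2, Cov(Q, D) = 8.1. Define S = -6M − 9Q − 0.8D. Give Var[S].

Var[S] = 4577.856

Var[S] = a²·Var[M] + b²·Var[Q] + c²·Var[D] + 2ab·Cov(M, Q) + 2ac·Cov(M, D) + 2bc·Cov(Q, D), with a = -6, b = -9, c = -0.8.
= 133.2 + 4374 + 12.096 + (-108) + 49.92 + 116.64
= 4577.856.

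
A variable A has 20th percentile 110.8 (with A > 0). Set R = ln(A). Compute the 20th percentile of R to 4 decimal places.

20th percentile of R = 4.7077

ln(A) is increasing, so P_{20}(R) = g(P_{20}(A)) ≈ 4.7077.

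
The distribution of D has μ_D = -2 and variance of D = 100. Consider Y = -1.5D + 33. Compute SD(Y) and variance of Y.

SD(Y) = 15, variance of Y = 225

Y = -1.5D + 33 is linear with a = -1.5, b = 33.
SD(D) = √100 = 10.
SD(Y) = |a|·SD(D) = |-1.5|·10 = 15.
variance of Y = a²·variance of D = (-1.5)²·100 = 225 (the additive constant 33 does not affect variance).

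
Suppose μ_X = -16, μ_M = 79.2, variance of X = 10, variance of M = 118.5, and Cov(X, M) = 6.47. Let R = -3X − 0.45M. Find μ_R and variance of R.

μ_R = (-3)·μ_X + (-0.45)·μ_M = (-3)·(-16) + (-0.45)·79.2 = 12.36.
variance of R = a²·variance of X + b²·variance of M + 2ab·Cov(X, M) with a = -3, b = -0.45.
= (-3)²·10 + (-0.45)²·118.5 + 2·(-3)·(-0.45)·6.47
= 90 + 23.99625 + 17.469 = 131.46525.

μ_R = 12.36, variance of R = 131.46525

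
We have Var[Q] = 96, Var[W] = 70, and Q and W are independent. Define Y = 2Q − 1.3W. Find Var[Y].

Var[Y] = 502.3

Var[Y] = a²·Var[Q] + b²·Var[W] + 2ab·Cov[Q, W] with a = 2, b = -1.3.
Independence gives Cov[Q, W] = 0.
= 2²·96 + (-1.3)²·70 + 2·2·(-1.3)·0
= 384 + 118.3 + 0 = 502.3.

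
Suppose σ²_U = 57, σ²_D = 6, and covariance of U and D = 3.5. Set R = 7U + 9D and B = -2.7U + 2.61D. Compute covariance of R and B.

By bilinearity, covariance of R and B = ac·σ²_U + bd·σ²_D + (ad+bc)·covariance of U and D, with a=7, b=9, c=-2.7, d=2.61.
ac·σ²_U = 7·(-2.7)·57 = -1077.3
bd·σ²_D = 9·2.61·6 = 140.94
(ad+bc)·covariance of U and D = (-6.03)·3.5 = -21.105
covariance of R and B = -1077.3 + 140.94 + (-21.105) = -957.465.

covariance of R and B = -957.465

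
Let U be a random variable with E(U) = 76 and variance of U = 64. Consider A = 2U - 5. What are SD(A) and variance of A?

SD(A) = 16, variance of A = 256

A = 2U - 5 is linear with a = 2, b = -5.
SD(U) = √64 = 8.
SD(A) = |a|·SD(U) = |2|·8 = 16.
variance of A = a²·variance of U = 2²·64 = 256 (the additive constant -5 does not affect variance).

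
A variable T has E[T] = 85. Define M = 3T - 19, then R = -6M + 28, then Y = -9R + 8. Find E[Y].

E[M] = 3·85 + (-19) = 236.
E[R] = (-6)·236 + 28 = -1388.
E[Y] = (-9)·(-1388) + 8 = 12500.

E[Y] = 12500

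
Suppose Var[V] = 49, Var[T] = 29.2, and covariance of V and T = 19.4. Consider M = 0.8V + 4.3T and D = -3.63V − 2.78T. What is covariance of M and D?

covariance of M and D = -837.313

By bilinearity, covariance of M and D = ac·Var[V] + bd·Var[T] + (ad+bc)·covariance of V and T, with a=0.8, b=4.3, c=-3.63, d=-2.78.
ac·Var[V] = 0.8·(-3.63)·49 = -142.296
bd·Var[T] = 4.3·(-2.78)·29.2 = -349.0568
(ad+bc)·covariance of V and T = (-17.833)·19.4 = -345.9602
covariance of M and D = -142.296 + (-349.0568) + (-345.9602) = -837.313.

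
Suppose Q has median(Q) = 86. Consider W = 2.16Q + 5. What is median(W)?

A linear map preserves order up to sign, so median(W) = a·median(Q) + b = 2.16·86 + 5 = 190.76.

median(W) = 190.76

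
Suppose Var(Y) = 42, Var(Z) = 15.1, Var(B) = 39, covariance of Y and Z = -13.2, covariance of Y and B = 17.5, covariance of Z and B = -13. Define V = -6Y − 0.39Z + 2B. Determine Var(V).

Var(V) = 1208.80071

Var(V) = a²·Var(Y) + b²·Var(Z) + c²·Var(B) + 2ab·covariance of Y and Z + 2ac·covariance of Y and B + 2bc·covariance of Z and B, with a = -6, b = -0.39, c = 2.
= 1512 + 2.29671 + 156 + (-61.776) + (-420) + 20.28
= 1208.80071.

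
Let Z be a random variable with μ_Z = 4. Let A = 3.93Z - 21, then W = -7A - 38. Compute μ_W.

μ_W = -1.04

μ_A = 3.93·4 + (-21) = -5.28.
μ_W = (-7)·(-5.28) + (-38) = -1.04.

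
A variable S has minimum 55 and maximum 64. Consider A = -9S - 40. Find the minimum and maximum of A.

a = -9 < 0, so order reverses: min(A) = a·max(S)+b = (-9)·64 + (-40) = -616; max(A) = a·min(S)+b = (-9)·55 + (-40) = -535.

min(A) = -616, max(A) = -535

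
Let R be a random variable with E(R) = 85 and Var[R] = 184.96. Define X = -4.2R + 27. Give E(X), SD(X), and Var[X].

E(X) = -330, SD(X) = 57.12, Var[X] = 3262.6944

X = -4.2R + 27 is linear with a = -4.2, b = 27.
E(X) = a·E(R) + b = (-4.2)·85 + 27 = -330.
SD(R) = √184.96 = 13.6.
SD(X) = |a|·SD(R) = |-4.2|·13.6 = 57.12.
Var[X] = a²·Var[R] = (-4.2)²·184.96 = 3262.6944 (the additive constant 27 does not affect variance).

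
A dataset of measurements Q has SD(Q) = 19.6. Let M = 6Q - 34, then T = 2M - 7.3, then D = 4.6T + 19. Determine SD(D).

SD(D) = 1081.92

SD(M) = |6|·19.6 = 117.6.
SD(T) = |2|·117.6 = 235.2.
SD(D) = |4.6|·235.2 = 1081.92.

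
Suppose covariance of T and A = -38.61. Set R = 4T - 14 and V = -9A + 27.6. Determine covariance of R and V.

covariance of R and V = 1389.96

covariance of R and V = a·c·covariance of T and A = 4·(-9)·(-38.61) = 1389.96. Additive constants drop out.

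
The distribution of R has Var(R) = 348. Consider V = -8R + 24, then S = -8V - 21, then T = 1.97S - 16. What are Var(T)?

Var(V) = (-8)²·348 = 22272.
Var(S) = (-8)²·22272 = 1425408.
Var(T) = 1.97²·1425408 = 5531865.9072.

Var(T) = 5531865.9072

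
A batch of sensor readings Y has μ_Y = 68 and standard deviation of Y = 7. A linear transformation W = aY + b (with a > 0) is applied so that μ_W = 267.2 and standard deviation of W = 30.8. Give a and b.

standard deviation of W = a·standard deviation of Y (a > 0), so a = 30.8/7 = 4.4.
μ_W = a·μ_Y + b, so b = 267.2 − 4.4·68 = -32.

a = 4.4, b = -32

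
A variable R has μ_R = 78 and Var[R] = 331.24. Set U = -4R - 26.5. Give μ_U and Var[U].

U = -4R - 26.5 is linear with a = -4, b = -26.5.
μ_U = a·μ_R + b = (-4)·78 + (-26.5) = -338.5.
Var[U] = a²·Var[R] = (-4)²·331.24 = 5299.84 (the additive constant -26.5 does not affect variance).

μ_U = -338.5, Var[U] = 5299.84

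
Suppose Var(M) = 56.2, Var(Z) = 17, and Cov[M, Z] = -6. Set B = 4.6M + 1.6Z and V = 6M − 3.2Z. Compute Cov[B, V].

By bilinearity, Cov[B, V] = ac·Var(M) + bd·Var(Z) + (ad+bc)·Cov[M, Z], with a=4.6, b=1.6, c=6, d=-3.2.
ac·Var(M) = 4.6·6·56.2 = 1551.12
bd·Var(Z) = 1.6·(-3.2)·17 = -87.04
(ad+bc)·Cov[M, Z] = (-5.12)·(-6) = 30.72
Cov[B, V] = 1551.12 + (-87.04) + 30.72 = 1494.8.

Cov[B, V] = 1494.8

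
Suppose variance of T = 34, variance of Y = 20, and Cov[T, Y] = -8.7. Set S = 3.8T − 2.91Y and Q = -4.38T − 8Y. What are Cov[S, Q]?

By bilinearity, Cov[S, Q] = ac·variance of T + bd·variance of Y + (ad+bc)·Cov[T, Y], with a=3.8, b=-2.91, c=-4.38, d=-8.
ac·variance of T = 3.8·(-4.38)·34 = -565.896
bd·variance of Y = (-2.91)·(-8)·20 = 465.6
(ad+bc)·Cov[T, Y] = (-17.6542)·(-8.7) = 153.59154
Cov[S, Q] = -565.896 + 465.6 + 153.59154 = 53.29554.

Cov[S, Q] = 53.29554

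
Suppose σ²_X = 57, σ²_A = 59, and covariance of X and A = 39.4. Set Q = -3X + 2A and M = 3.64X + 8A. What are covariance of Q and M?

By bilinearity, covariance of Q and M = ac·σ²_X + bd·σ²_A + (ad+bc)·covariance of X and A, with a=-3, b=2, c=3.64, d=8.
ac·σ²_X = (-3)·3.64·57 = -622.44
bd·σ²_A = 2·8·59 = 944
(ad+bc)·covariance of X and A = (-16.72)·39.4 = -658.768
covariance of Q and M = -622.44 + 944 + (-658.768) = -337.208.

covariance of Q and M = -337.208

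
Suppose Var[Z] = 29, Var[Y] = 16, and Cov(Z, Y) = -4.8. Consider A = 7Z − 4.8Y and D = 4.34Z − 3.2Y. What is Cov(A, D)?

Cov(A, D) = 1334.2936

By bilinearity, Cov(A, D) = ac·Var[Z] + bd·Var[Y] + (ad+bc)·Cov(Z, Y), with a=7, b=-4.8, c=4.34, d=-3.2.
ac·Var[Z] = 7·4.34·29 = 881.02
bd·Var[Y] = (-4.8)·(-3.2)·16 = 245.76
(ad+bc)·Cov(Z, Y) = (-43.232)·(-4.8) = 207.5136
Cov(A, D) = 881.02 + 245.76 + 207.5136 = 1334.2936.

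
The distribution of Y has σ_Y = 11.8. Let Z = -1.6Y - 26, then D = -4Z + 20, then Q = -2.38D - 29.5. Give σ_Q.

σ_Z = |-1.6|·11.8 = 18.88.
σ_D = |-4|·18.88 = 75.52.
σ_Q = |-2.38|·75.52 = 179.7376.

σ_Q = 179.7376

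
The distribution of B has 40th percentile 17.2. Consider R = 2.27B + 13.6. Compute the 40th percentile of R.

40th percentile of R = 52.644

Since a = 2.27 > 0 the transformation is increasing, so the 40th percentile of R = a·(P_{40} of B) + b = 2.27·17.2 + 13.6 = 52.644.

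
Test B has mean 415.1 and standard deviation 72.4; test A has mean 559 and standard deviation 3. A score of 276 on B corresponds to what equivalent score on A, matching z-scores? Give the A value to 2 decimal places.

A = 553.24

z = (276 − 415.1)/72.4 ≈ -1.9213.
A = 559 + z·3 = 559 + (276 − 415.1)·3/72.4 ≈ 553.24.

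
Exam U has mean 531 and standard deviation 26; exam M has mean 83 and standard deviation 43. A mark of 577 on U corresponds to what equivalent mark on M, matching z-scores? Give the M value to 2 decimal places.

M = 159.08

z = (577 − 531)/26 ≈ 1.7692.
M = 83 + z·43 = 83 + (577 − 531)·43/26 ≈ 159.08.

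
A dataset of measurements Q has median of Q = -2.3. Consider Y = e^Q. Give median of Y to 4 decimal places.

e^Q is monotone on this domain, so median of Y = exp(-2.3) ≈ 0.1003.

median of Y = 0.1003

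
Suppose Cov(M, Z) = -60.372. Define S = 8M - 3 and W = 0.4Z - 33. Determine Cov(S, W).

Cov(S, W) = a·c·Cov(M, Z) = 8·0.4·(-60.372) = -193.1904. Additive constants drop out.

Cov(S, W) = -193.1904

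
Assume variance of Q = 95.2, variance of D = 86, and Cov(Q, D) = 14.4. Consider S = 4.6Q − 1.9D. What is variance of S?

variance of S = 2073.18

variance of S = a²·variance of Q + b²·variance of D + 2ab·Cov(Q, D) with a = 4.6, b = -1.9.
= 4.6²·95.2 + (-1.9)²·86 + 2·4.6·(-1.9)·14.4
= 2014.432 + 310.46 + (-251.712) = 2073.18.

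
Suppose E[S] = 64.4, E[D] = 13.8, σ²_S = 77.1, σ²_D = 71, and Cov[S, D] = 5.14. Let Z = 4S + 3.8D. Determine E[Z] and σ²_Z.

E[Z] = 310.04, σ²_Z = 2415.096

E[Z] = 4·E[S] + 3.8·E[D] = 4·64.4 + 3.8·13.8 = 310.04.
σ²_Z = a²·σ²_S + b²·σ²_D + 2ab·Cov[S, D] with a = 4, b = 3.8.
= 4²·77.1 + 3.8²·71 + 2·4·3.8·5.14
= 1233.6 + 1025.24 + 156.256 = 2415.096.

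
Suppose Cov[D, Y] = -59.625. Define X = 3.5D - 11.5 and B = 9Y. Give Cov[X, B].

Cov[X, B] = -1878.1875

Cov[X, B] = a·c·Cov[D, Y] = 3.5·9·(-59.625) = -1878.1875. Additive constants drop out.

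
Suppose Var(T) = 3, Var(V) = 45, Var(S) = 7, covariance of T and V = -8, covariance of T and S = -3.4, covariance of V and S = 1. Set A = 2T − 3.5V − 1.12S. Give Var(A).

Var(A) = 707.1028

Var(A) = a²·Var(T) + b²·Var(V) + c²·Var(S) + 2ab·covariance of T and V + 2ac·covariance of T and S + 2bc·covariance of V and S, with a = 2, b = -3.5, c = -1.12.
= 12 + 551.25 + 8.7808 + 112 + 15.232 + 7.84
= 707.1028.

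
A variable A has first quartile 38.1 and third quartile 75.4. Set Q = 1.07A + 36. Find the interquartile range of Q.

IQR of A = Q3 − Q1 = 75.4 − 38.1 = 37.3.
Under Q = aA + b, IQR(Q) = |a|·IQR(A) = |1.07|·37.3 = 39.911 (shifts cancel; spread scales by |a|).

IQR(Q) = 39.911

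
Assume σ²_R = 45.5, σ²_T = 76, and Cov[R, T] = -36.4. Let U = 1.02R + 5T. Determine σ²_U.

σ²_U = a²·σ²_R + b²·σ²_T + 2ab·Cov[R, T] with a = 1.02, b = 5.
= 1.02²·45.5 + 5²·76 + 2·1.02·5·(-36.4)
= 47.3382 + 1900 + (-371.28) = 1576.0582.

σ²_U = 1576.0582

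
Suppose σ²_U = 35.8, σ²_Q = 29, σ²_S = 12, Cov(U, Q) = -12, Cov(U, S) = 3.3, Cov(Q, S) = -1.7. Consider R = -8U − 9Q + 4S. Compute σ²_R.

σ²_R = a²·σ²_U + b²·σ²_Q + c²·σ²_S + 2ab·Cov(U, Q) + 2ac·Cov(U, S) + 2bc·Cov(Q, S), with a = -8, b = -9, c = 4.
= 2291.2 + 2349 + 192 + (-1728) + (-211.2) + 122.4
= 3015.4.

σ²_R = 3015.4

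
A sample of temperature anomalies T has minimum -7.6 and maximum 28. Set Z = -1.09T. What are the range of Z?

Range(Z) = 38.804

Range of T = 28 − (-7.6) = 35.6.
Range(Z) = |a|·Range(T) = |-1.09|·35.6 = 38.804.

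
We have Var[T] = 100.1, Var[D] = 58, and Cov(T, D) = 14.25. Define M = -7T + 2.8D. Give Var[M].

Var[M] = a²·Var[T] + b²·Var[D] + 2ab·Cov(T, D) with a = -7, b = 2.8.
= (-7)²·100.1 + 2.8²·58 + 2·(-7)·2.8·14.25
= 4904.9 + 454.72 + (-558.6) = 4801.02.

Var[M] = 4801.02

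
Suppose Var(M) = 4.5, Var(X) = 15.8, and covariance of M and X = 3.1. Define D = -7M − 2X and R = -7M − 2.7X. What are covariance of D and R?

By bilinearity, covariance of D and R = ac·Var(M) + bd·Var(X) + (ad+bc)·covariance of M and X, with a=-7, b=-2, c=-7, d=-2.7.
ac·Var(M) = (-7)·(-7)·4.5 = 220.5
bd·Var(X) = (-2)·(-2.7)·15.8 = 85.32
(ad+bc)·covariance of M and X = (32.9)·3.1 = 101.99
covariance of D and R = 220.5 + 85.32 + 101.99 = 407.81.

covariance of D and R = 407.81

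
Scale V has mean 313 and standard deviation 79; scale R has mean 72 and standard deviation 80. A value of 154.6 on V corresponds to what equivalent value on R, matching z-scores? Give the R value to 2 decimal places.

z = (154.6 − 313)/79 ≈ -2.0051.
R = 72 + z·80 = 72 + (154.6 − 313)·80/79 ≈ -88.41.

R = -88.41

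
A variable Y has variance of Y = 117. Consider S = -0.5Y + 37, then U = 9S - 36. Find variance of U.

variance of U = 2369.25

variance of S = (-0.5)²·117 = 29.25.
variance of U = 9²·29.25 = 2369.25.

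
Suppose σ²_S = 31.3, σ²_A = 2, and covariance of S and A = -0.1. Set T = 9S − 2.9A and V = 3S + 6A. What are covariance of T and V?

covariance of T and V = 805.77

By bilinearity, covariance of T and V = ac·σ²_S + bd·σ²_A + (ad+bc)·covariance of S and A, with a=9, b=-2.9, c=3, d=6.
ac·σ²_S = 9·3·31.3 = 845.1
bd·σ²_A = (-2.9)·6·2 = -34.8
(ad+bc)·covariance of S and A = (45.3)·(-0.1) = -4.53
covariance of T and V = 845.1 + (-34.8) + (-4.53) = 805.77.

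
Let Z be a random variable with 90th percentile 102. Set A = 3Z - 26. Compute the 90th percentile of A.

Since a = 3 > 0 the transformation is increasing, so the 90th percentile of A = a·(P_{90} of Z) + b = 3·102 + (-26) = 280.

90th percentile of A = 280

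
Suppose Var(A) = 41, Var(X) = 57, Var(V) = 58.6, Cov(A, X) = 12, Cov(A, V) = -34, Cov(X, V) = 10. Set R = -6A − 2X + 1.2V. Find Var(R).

Var(R) = a²·Var(A) + b²·Var(X) + c²·Var(V) + 2ab·Cov(A, X) + 2ac·Cov(A, V) + 2bc·Cov(X, V), with a = -6, b = -2, c = 1.2.
= 1476 + 228 + 84.384 + 288 + 489.6 + (-48)
= 2517.984.

Var(R) = 2517.984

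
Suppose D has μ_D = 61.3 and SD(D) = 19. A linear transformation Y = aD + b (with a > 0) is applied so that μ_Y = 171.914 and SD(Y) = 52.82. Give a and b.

a = 2.78, b = 1.5

SD(Y) = a·SD(D) (a > 0), so a = 52.82/19 = 2.78.
μ_Y = a·μ_D + b, so b = 171.914 − 2.78·61.3 = 1.5.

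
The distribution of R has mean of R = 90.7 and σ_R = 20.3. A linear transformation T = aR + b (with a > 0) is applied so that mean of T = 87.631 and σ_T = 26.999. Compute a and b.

σ_T = a·σ_R (a > 0), so a = 26.999/20.3 = 1.33.
mean of T = a·mean of R + b, so b = 87.631 − 1.33·90.7 = -33.

a = 1.33, b = -33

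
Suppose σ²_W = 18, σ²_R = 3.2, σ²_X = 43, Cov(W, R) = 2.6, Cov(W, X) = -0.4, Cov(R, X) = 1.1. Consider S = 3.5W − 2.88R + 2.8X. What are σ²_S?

σ²_S = 506.16528

σ²_S = a²·σ²_W + b²·σ²_R + c²·σ²_X + 2ab·Cov(W, R) + 2ac·Cov(W, X) + 2bc·Cov(R, X), with a = 3.5, b = -2.88, c = 2.8.
= 220.5 + 26.54208 + 337.12 + (-52.416) + (-7.84) + (-17.7408)
= 506.16528.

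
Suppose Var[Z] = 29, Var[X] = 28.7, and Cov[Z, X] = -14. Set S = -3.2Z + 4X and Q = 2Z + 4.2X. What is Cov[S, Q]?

By bilinearity, Cov[S, Q] = ac·Var[Z] + bd·Var[X] + (ad+bc)·Cov[Z, X], with a=-3.2, b=4, c=2, d=4.2.
ac·Var[Z] = (-3.2)·2·29 = -185.6
bd·Var[X] = 4·4.2·28.7 = 482.16
(ad+bc)·Cov[Z, X] = (-5.44)·(-14) = 76.16
Cov[S, Q] = -185.6 + 482.16 + 76.16 = 372.72.

Cov[S, Q] = 372.72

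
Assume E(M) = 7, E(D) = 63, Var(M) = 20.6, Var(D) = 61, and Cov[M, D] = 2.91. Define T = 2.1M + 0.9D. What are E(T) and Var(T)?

E(T) = 2.1·E(M) + 0.9·E(D) = 2.1·7 + 0.9·63 = 71.4.
Var(T) = a²·Var(M) + b²·Var(D) + 2ab·Cov[M, D] with a = 2.1, b = 0.9.
= 2.1²·20.6 + 0.9²·61 + 2·2.1·0.9·2.91
= 90.846 + 49.41 + 10.9998 = 151.2558.

E(T) = 71.4, Var(T) = 151.2558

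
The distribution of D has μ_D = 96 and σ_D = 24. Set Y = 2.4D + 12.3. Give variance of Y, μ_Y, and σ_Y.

variance of Y = 3317.76, μ_Y = 242.7, σ_Y = 57.6

Y = 2.4D + 12.3 is linear with a = 2.4, b = 12.3.
variance of D = 24² = 576.
variance of Y = a²·variance of D = 2.4²·576 = 3317.76 (the additive constant 12.3 does not affect variance).
μ_Y = a·μ_D + b = 2.4·96 + 12.3 = 242.7.
σ_Y = |a|·σ_D = |2.4|·24 = 57.6.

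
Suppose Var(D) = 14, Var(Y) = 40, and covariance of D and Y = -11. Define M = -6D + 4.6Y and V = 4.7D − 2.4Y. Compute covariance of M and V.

By bilinearity, covariance of M and V = ac·Var(D) + bd·Var(Y) + (ad+bc)·covariance of D and Y, with a=-6, b=4.6, c=4.7, d=-2.4.
ac·Var(D) = (-6)·4.7·14 = -394.8
bd·Var(Y) = 4.6·(-2.4)·40 = -441.6
(ad+bc)·covariance of D and Y = (36.02)·(-11) = -396.22
covariance of M and V = -394.8 + (-441.6) + (-396.22) = -1232.62.

covariance of M and V = -1232.62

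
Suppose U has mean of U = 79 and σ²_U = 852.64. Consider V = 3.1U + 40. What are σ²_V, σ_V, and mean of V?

V = 3.1U + 40 is linear with a = 3.1, b = 40.
σ²_V = a²·σ²_U = 3.1²·852.64 = 8193.8704 (the additive constant 40 does not affect variance).
σ_U = √852.64 = 29.2.
σ_V = |a|·σ_U = |3.1|·29.2 = 90.52.
mean of V = a·mean of U + b = 3.1·79 + 40 = 284.9.

σ²_V = 8193.8704, σ_V = 90.52, mean of V = 284.9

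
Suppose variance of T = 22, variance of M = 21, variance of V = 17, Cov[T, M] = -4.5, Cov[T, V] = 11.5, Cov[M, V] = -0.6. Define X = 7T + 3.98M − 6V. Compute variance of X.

variance of X = a²·variance of T + b²·variance of M + c²·variance of V + 2ab·Cov[T, M] + 2ac·Cov[T, V] + 2bc·Cov[M, V], with a = 7, b = 3.98, c = -6.
= 1078 + 332.6484 + 612 + (-250.74) + (-966) + 28.656
= 834.5644.

variance of X = 834.5644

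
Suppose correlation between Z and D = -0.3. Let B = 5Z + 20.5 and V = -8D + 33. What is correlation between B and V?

Linear rescalings preserve |correlation|; the slopes 5 and -8 have opposite signs, so the correlation flips sign: correlation between B and V = −correlation between Z and D = 0.3.

correlation between B and V = 0.3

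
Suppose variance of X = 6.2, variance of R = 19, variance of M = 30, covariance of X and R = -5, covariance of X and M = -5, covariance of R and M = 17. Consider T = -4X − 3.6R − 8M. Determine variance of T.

variance of T = a²·variance of X + b²·variance of R + c²·variance of M + 2ab·covariance of X and R + 2ac·covariance of X and M + 2bc·covariance of R and M, with a = -4, b = -3.6, c = -8.
= 99.2 + 246.24 + 1920 + (-144) + (-320) + 979.2
= 2780.64.

variance of T = 2780.64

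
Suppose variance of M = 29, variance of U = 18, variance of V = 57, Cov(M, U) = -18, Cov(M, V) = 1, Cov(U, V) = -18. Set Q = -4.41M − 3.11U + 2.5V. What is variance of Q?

variance of Q = 858.4491

variance of Q = a²·variance of M + b²·variance of U + c²·variance of V + 2ab·Cov(M, U) + 2ac·Cov(M, V) + 2bc·Cov(U, V), with a = -4.41, b = -3.11, c = 2.5.
= 563.9949 + 174.0978 + 356.25 + (-493.7436) + (-22.05) + 279.9
= 858.4491.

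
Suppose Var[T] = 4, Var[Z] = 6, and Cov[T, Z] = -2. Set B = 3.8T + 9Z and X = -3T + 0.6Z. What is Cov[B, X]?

By bilinearity, Cov[B, X] = ac·Var[T] + bd·Var[Z] + (ad+bc)·Cov[T, Z], with a=3.8, b=9, c=-3, d=0.6.
ac·Var[T] = 3.8·(-3)·4 = -45.6
bd·Var[Z] = 9·0.6·6 = 32.4
(ad+bc)·Cov[T, Z] = (-24.72)·(-2) = 49.44
Cov[B, X] = -45.6 + 32.4 + 49.44 = 36.24.

Cov[B, X] = 36.24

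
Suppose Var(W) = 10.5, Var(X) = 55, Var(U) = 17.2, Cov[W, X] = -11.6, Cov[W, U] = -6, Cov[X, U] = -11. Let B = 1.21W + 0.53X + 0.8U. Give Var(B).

Var(B) = 6.00839

Var(B) = a²·Var(W) + b²·Var(X) + c²·Var(U) + 2ab·Cov[W, X] + 2ac·Cov[W, U] + 2bc·Cov[X, U], with a = 1.21, b = 0.53, c = 0.8.
= 15.37305 + 15.4495 + 11.008 + (-14.87816) + (-11.616) + (-9.328)
= 6.00839.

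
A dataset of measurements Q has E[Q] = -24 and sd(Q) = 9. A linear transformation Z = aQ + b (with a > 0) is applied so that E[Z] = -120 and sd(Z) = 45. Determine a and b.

sd(Z) = a·sd(Q) (a > 0), so a = 45/9 = 5.
E[Z] = a·E[Q] + b, so b = -120 − 5·(-24) = 0.

a = 5, b = 0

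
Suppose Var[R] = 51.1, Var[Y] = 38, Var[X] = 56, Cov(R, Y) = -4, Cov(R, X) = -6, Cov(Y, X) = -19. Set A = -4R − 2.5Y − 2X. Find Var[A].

Var[A] = a²·Var[R] + b²·Var[Y] + c²·Var[X] + 2ab·Cov(R, Y) + 2ac·Cov(R, X) + 2bc·Cov(Y, X), with a = -4, b = -2.5, c = -2.
= 817.6 + 237.5 + 224 + (-80) + (-96) + (-190)
= 913.1.

Var[A] = 913.1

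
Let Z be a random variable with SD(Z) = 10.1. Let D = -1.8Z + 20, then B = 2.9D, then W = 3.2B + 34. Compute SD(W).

SD(D) = |-1.8|·10.1 = 18.18.
SD(B) = |2.9|·18.18 = 52.722.
SD(W) = |3.2|·52.722 = 168.7104.

SD(W) = 168.7104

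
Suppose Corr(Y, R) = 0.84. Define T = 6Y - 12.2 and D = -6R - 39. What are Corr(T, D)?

Linear rescalings preserve |correlation|; the slopes 6 and -6 have opposite signs, so the correlation flips sign: Corr(T, D) = −Corr(Y, R) = -0.84.

Corr(T, D) = -0.84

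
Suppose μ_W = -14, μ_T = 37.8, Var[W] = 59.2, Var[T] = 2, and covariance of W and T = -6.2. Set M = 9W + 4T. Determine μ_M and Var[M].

μ_M = 25.2, Var[M] = 4380.8

μ_M = 9·μ_W + 4·μ_T = 9·(-14) + 4·37.8 = 25.2.
Var[M] = a²·Var[W] + b²·Var[T] + 2ab·covariance of W and T with a = 9, b = 4.
= 9²·59.2 + 4²·2 + 2·9·4·(-6.2)
= 4795.2 + 32 + (-446.4) = 4380.8.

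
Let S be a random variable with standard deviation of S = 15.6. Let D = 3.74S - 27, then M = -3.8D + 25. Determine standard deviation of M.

standard deviation of M = 221.7072

standard deviation of D = |3.74|·15.6 = 58.344.
standard deviation of M = |-3.8|·58.344 = 221.7072.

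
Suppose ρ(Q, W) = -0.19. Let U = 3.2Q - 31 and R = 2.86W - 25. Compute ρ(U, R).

ρ(U, R) = -0.19

Linear rescalings preserve correlation up to sign; here the slopes 3.2 and 2.86 have the same sign, so ρ(U, R) = ρ(Q, W) = -0.19.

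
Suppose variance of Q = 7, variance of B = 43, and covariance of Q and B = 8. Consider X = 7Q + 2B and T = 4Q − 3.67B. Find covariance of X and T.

By bilinearity, covariance of X and T = ac·variance of Q + bd·variance of B + (ad+bc)·covariance of Q and B, with a=7, b=2, c=4, d=-3.67.
ac·variance of Q = 7·4·7 = 196
bd·variance of B = 2·(-3.67)·43 = -315.62
(ad+bc)·covariance of Q and B = (-17.69)·8 = -141.52
covariance of X and T = 196 + (-315.62) + (-141.52) = -261.14.

covariance of X and T = -261.14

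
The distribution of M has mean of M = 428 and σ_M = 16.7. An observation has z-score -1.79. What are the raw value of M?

M = 398.107

M = mean of M + z·σ_M = 428 + (-1.79)·16.7 = 398.107.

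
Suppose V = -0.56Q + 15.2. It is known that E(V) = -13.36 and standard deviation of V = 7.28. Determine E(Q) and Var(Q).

E(Q) = 51, Var(Q) = 169

From V = -0.56Q + 15.2: E(V) = a·E(Q) + b, so E(Q) = (E(V) − b)/a = (-13.36 − 15.2)/(-0.56) = 51.
Var(V) = 7.28² = 52.9984.
Var(V) = a²·Var(Q), so Var(Q) = 52.9984/(-0.56)² = 169.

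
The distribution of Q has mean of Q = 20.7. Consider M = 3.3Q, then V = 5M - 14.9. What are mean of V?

mean of M = 3.3·20.7 = 68.31.
mean of V = 5·68.31 + (-14.9) = 326.65.

mean of V = 326.65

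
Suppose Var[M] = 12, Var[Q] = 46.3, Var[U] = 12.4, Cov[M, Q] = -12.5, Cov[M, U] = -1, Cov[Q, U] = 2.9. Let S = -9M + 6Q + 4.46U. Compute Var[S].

Var[S] = a²·Var[M] + b²·Var[Q] + c²·Var[U] + 2ab·Cov[M, Q] + 2ac·Cov[M, U] + 2bc·Cov[Q, U], with a = -9, b = 6, c = 4.46.
= 972 + 1666.8 + 246.65584 + 1350 + 80.28 + 155.208
= 4470.94384.

Var[S] = 4470.94384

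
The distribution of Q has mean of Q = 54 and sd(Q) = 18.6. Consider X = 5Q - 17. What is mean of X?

X = 5Q - 17 is linear with a = 5, b = -17.
mean of X = a·mean of Q + b = 5·54 + (-17) = 253.

mean of X = 253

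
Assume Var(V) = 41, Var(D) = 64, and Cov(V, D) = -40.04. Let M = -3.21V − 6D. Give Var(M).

Var(M) = a²·Var(V) + b²·Var(D) + 2ab·Cov(V, D) with a = -3.21, b = -6.
= (-3.21)²·41 + (-6)²·64 + 2·(-3.21)·(-6)·(-40.04)
= 422.4681 + 2304 + (-1542.3408) = 1184.1273.

Var(M) = 1184.1273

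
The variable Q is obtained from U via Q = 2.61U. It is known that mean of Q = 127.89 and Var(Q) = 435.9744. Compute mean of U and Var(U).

From Q = 2.61U: mean of Q = a·mean of U + b, so mean of U = (mean of Q − b)/a = (127.89 − 0)/2.61 = 49.
Var(Q) = a²·Var(U), so Var(U) = 435.9744/2.61² = 64.

mean of U = 49, Var(U) = 64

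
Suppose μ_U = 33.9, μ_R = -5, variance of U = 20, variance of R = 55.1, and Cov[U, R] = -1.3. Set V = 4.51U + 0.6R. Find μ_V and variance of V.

μ_V = 149.889, variance of V = 419.6024

μ_V = 4.51·μ_U + 0.6·μ_R = 4.51·33.9 + 0.6·(-5) = 149.889.
variance of V = a²·variance of U + b²·variance of R + 2ab·Cov[U, R] with a = 4.51, b = 0.6.
= 4.51²·20 + 0.6²·55.1 + 2·4.51·0.6·(-1.3)
= 406.802 + 19.836 + (-7.0356) = 419.6024.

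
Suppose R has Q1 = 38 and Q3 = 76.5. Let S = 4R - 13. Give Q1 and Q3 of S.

a = 4 > 0: Q1(S) = a·Q1(R)+b = 139, Q3(S) = a·Q3(R)+b = 293.

Q1(S) = 139, Q3(S) = 293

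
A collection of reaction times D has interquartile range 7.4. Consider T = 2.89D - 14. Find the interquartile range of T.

Under T = aD + b, IQR(T) = |a|·IQR(D) = |2.89|·7.4 = 21.386 (shifts cancel; spread scales by |a|).

IQR(T) = 21.386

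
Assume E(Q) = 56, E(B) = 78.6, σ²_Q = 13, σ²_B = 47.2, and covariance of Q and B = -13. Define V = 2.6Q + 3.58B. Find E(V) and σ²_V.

E(V) = 2.6·E(Q) + 3.58·E(B) = 2.6·56 + 3.58·78.6 = 426.988.
σ²_V = a²·σ²_Q + b²·σ²_B + 2ab·covariance of Q and B with a = 2.6, b = 3.58.
= 2.6²·13 + 3.58²·47.2 + 2·2.6·3.58·(-13)
= 87.88 + 604.93408 + (-242.008) = 450.80608.

E(V) = 426.988, σ²_V = 450.80608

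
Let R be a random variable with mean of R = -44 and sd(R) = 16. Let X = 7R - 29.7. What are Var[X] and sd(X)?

X = 7R - 29.7 is linear with a = 7, b = -29.7.
Var[R] = 16² = 256.
Var[X] = a²·Var[R] = 7²·256 = 12544 (the additive constant -29.7 does not affect variance).
sd(X) = |a|·sd(R) = |7|·16 = 112.

Var[X] = 12544, sd(X) = 112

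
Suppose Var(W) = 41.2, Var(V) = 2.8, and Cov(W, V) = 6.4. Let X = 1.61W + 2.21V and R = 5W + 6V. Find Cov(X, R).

Cov(X, R) = 501.332

By bilinearity, Cov(X, R) = ac·Var(W) + bd·Var(V) + (ad+bc)·Cov(W, V), with a=1.61, b=2.21, c=5, d=6.
ac·Var(W) = 1.61·5·41.2 = 331.66
bd·Var(V) = 2.21·6·2.8 = 37.128
(ad+bc)·Cov(W, V) = (20.71)·6.4 = 132.544
Cov(X, R) = 331.66 + 37.128 + 132.544 = 501.332.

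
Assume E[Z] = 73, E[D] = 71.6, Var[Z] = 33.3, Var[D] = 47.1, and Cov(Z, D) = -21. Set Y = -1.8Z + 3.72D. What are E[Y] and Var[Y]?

E[Y] = 134.952, Var[Y] = 1040.91264

E[Y] = (-1.8)·E[Z] + 3.72·E[D] = (-1.8)·73 + 3.72·71.6 = 134.952.
Var[Y] = a²·Var[Z] + b²·Var[D] + 2ab·Cov(Z, D) with a = -1.8, b = 3.72.
= (-1.8)²·33.3 + 3.72²·47.1 + 2·(-1.8)·3.72·(-21)
= 107.892 + 651.78864 + 281.232 = 1040.91264.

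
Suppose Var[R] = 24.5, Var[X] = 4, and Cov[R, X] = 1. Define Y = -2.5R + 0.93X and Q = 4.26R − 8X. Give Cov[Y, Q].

Cov[Y, Q] = -266.7232

By bilinearity, Cov[Y, Q] = ac·Var[R] + bd·Var[X] + (ad+bc)·Cov[R, X], with a=-2.5, b=0.93, c=4.26, d=-8.
ac·Var[R] = (-2.5)·4.26·24.5 = -260.925
bd·Var[X] = 0.93·(-8)·4 = -29.76
(ad+bc)·Cov[R, X] = (23.9618)·1 = 23.9618
Cov[Y, Q] = -260.925 + (-29.76) + 23.9618 = -266.7232.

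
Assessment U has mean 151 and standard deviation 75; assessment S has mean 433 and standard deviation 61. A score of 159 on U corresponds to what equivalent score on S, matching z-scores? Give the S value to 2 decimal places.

S = 439.51

z = (159 − 151)/75 ≈ 0.1067.
S = 433 + z·61 = 433 + (159 − 151)·61/75 ≈ 439.51.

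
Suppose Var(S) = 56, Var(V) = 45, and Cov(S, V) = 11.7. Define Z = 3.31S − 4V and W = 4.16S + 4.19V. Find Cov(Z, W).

By bilinearity, Cov(Z, W) = ac·Var(S) + bd·Var(V) + (ad+bc)·Cov(S, V), with a=3.31, b=-4, c=4.16, d=4.19.
ac·Var(S) = 3.31·4.16·56 = 771.0976
bd·Var(V) = (-4)·4.19·45 = -754.2
(ad+bc)·Cov(S, V) = (-2.7711)·11.7 = -32.42187
Cov(Z, W) = 771.0976 + (-754.2) + (-32.42187) = -15.52427.

Cov(Z, W) = -15.52427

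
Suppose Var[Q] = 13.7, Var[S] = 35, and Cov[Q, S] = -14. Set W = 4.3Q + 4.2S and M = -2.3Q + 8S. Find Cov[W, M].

By bilinearity, Cov[W, M] = ac·Var[Q] + bd·Var[S] + (ad+bc)·Cov[Q, S], with a=4.3, b=4.2, c=-2.3, d=8.
ac·Var[Q] = 4.3·(-2.3)·13.7 = -135.493
bd·Var[S] = 4.2·8·35 = 1176
(ad+bc)·Cov[Q, S] = (24.74)·(-14) = -346.36
Cov[W, M] = -135.493 + 1176 + (-346.36) = 694.147.

Cov[W, M] = 694.147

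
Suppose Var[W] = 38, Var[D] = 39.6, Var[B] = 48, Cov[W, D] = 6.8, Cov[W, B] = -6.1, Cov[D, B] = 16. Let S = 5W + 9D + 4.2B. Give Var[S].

Var[S] = 6569.72

Var[S] = a²·Var[W] + b²·Var[D] + c²·Var[B] + 2ab·Cov[W, D] + 2ac·Cov[W, B] + 2bc·Cov[D, B], with a = 5, b = 9, c = 4.2.
= 950 + 3207.6 + 846.72 + 612 + (-256.2) + 1209.6
= 6569.72.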